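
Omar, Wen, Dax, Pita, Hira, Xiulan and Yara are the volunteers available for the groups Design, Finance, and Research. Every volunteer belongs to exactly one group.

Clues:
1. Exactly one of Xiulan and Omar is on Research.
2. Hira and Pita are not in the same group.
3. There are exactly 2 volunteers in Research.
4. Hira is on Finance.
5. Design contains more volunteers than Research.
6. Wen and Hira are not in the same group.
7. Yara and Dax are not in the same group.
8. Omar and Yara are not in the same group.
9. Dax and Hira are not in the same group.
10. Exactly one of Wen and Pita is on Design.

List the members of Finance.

Finance = {Hira, Yara}

From (4): Hira ∈ Finance.
(2): Pita ∉ Finance.
(6): Wen ∉ Finance.
(9): Dax ∉ Finance.
Suppose Omar ∈ Finance: no assignment then satisfies all the clues, so Omar ∉ Finance.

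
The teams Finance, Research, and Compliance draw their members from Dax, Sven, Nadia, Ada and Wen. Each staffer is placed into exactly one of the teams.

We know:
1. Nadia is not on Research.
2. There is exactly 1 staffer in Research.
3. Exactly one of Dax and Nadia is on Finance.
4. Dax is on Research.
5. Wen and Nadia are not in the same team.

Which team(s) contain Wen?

Wen: Compliance

From (1): Nadia ∉ Research.
From (4): Dax ∈ Research.
(2): Research already has 1, so the rest are out.
(3) (exactly one): Nadia ∈ Finance.
(5): Wen ∉ Finance.
Only one team left: Wen ∈ Compliance.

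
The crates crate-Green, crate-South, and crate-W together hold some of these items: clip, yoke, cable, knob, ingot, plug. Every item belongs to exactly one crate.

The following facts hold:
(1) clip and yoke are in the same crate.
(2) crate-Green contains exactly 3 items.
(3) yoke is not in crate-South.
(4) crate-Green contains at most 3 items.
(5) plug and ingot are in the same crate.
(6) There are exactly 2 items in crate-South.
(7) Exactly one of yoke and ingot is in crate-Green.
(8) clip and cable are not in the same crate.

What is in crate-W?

crate-W = {cable}

From (3): yoke ∉ crate-South.
(1): clip matches yoke: clip ∉ crate-South.
Suppose clip ∈ crate-W: no assignment then satisfies all the clues, so clip ∉ crate-W.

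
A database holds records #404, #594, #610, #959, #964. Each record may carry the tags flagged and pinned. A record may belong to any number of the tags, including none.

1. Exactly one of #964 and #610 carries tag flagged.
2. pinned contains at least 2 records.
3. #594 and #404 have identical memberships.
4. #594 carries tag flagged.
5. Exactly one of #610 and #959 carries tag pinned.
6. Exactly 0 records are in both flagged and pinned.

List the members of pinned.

From (4): #594 ∈ flagged.
(3): #404 matches #594: #404 ∈ flagged.
Suppose #404 ∈ pinned: no assignment then satisfies all the clues, so #404 ∉ pinned.

pinned = {#959, #964}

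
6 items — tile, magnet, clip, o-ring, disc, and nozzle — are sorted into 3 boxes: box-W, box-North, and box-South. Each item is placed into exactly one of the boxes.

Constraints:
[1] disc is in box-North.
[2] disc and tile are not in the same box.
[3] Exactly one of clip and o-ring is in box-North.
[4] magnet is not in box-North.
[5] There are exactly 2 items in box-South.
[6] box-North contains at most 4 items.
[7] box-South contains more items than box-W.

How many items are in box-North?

From (1): disc ∈ box-North.
From (4): magnet ∉ box-North.
(2): tile ∉ box-North.
Suppose nozzle ∈ box-W: no assignment then satisfies all the clues, so nozzle ∉ box-W.

3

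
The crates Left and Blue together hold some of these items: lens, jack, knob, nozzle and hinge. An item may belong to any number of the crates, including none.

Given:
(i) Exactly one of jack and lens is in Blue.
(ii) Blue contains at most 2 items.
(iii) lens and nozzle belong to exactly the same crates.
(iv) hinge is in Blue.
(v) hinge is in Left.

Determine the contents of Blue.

Blue = {hinge, jack}

From (iv): hinge ∈ Blue.
From (v): hinge ∈ Left.
Suppose lens ∈ Blue: no assignment then satisfies all the clues, so lens ∉ Blue.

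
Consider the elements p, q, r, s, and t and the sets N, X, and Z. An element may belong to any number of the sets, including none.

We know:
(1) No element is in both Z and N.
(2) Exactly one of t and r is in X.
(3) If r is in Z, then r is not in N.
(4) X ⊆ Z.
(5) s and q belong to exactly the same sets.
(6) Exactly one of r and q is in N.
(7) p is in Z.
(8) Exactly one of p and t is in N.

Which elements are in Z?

Z = {p, r}

From (7): p ∈ Z.
(1) (disjoint): p ∉ N.
(8) (exactly one): t ∈ N.
(1) (disjoint): t ∉ Z.
(4) contrapositive: t ∉ X.
(2) (exactly one): r ∈ X.
(4) with r ∈ X: r ∈ Z.
(1) (disjoint): r ∉ N.
(6) (exactly one): q ∈ N.
(1) (disjoint): q ∉ Z.
(4) contrapositive: q ∉ X.
(5): s matches q: s ∉ Z.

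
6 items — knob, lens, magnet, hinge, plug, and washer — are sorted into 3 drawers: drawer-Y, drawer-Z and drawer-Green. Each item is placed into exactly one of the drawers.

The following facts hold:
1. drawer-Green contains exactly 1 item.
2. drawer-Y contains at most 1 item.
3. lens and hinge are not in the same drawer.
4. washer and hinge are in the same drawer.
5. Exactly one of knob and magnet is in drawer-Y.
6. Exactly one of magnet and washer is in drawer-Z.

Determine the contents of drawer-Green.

drawer-Green = {lens}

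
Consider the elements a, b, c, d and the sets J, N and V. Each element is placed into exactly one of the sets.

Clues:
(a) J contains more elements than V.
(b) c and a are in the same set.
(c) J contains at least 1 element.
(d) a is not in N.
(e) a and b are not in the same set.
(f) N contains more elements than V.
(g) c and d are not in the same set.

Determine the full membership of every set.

From (d): a ∉ N.
(b): c matches a: c ∉ N.
Suppose a ∉ J: no assignment then satisfies all the clues, so a ∈ J.

J = {a, c}; N = {b, d}; V = {}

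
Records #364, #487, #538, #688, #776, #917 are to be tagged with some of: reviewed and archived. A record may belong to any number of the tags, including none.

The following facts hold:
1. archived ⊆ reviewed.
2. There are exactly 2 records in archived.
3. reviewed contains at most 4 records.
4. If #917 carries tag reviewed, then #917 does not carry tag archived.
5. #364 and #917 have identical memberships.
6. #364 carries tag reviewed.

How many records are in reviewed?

4

From (6): #364 ∈ reviewed.
(5): #917 matches #364: #917 ∈ reviewed.
(4): #917 ∉ archived.
(5): #364 matches #917: #364 ∉ archived.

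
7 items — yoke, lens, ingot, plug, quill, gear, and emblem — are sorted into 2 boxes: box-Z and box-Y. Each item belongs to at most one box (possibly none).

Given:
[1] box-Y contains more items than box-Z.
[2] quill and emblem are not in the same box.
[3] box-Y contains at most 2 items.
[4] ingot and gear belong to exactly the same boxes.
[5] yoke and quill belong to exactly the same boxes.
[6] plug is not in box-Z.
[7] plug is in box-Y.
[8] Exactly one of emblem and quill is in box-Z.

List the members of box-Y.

From (6): plug ∉ box-Z.
From (7): plug ∈ box-Y.
Suppose yoke ∈ box-Y: no assignment then satisfies all the clues, so yoke ∉ box-Y.

box-Y = {lens, plug}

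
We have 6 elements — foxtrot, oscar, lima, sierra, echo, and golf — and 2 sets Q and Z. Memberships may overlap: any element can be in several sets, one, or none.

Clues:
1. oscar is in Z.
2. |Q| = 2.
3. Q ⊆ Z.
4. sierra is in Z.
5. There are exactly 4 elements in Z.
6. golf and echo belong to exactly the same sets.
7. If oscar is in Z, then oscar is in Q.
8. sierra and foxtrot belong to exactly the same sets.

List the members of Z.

Z = {foxtrot, lima, oscar, sierra}

From (1): oscar ∈ Z.
From (4): sierra ∈ Z.
(7): oscar ∈ Q.
(8): foxtrot matches sierra: foxtrot ∈ Z.
Suppose lima ∉ Z: no assignment then satisfies all the clues, so lima ∈ Z.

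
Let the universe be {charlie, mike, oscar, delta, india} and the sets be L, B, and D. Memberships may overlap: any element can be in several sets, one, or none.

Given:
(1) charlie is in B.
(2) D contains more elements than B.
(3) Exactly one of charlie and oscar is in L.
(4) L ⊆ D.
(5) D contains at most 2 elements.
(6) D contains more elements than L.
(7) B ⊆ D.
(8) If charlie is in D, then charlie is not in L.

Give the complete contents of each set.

From (1): charlie ∈ B.
(7) with charlie ∈ B: charlie ∈ D.
(8): charlie ∉ L.
(3) (exactly one): oscar ∈ L.
(4) with oscar ∈ L: oscar ∈ D.
(5): D already has 2, so the rest are out.
(7) contrapositive: mike ∉ B.
(7) contrapositive: delta ∉ B.
(7) contrapositive: india ∉ B.
(4) contrapositive: mike ∉ L.
(4) contrapositive: delta ∉ L.
Suppose oscar ∈ B: no assignment then satisfies all the clues, so oscar ∉ B.

L = {oscar}; B = {charlie}; D = {charlie, oscar}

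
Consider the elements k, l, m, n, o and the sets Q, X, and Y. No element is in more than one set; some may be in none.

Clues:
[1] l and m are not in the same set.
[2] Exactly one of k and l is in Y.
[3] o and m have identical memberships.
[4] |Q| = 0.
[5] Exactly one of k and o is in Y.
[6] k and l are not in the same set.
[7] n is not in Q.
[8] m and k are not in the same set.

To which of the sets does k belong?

k: Y

From (7): n ∉ Q.
(4): Q already has 0, so the rest are out.
Suppose k ∈ X: no assignment then satisfies all the clues, so k ∉ X.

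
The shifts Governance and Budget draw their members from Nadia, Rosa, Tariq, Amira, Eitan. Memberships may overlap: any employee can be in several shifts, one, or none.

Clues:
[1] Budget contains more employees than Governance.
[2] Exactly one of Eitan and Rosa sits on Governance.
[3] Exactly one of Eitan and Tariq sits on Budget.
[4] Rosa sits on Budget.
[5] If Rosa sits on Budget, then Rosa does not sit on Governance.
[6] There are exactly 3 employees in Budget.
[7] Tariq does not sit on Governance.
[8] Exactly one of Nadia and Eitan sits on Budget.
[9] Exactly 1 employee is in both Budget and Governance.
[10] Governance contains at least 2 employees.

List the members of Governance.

Governance = {Eitan, Nadia}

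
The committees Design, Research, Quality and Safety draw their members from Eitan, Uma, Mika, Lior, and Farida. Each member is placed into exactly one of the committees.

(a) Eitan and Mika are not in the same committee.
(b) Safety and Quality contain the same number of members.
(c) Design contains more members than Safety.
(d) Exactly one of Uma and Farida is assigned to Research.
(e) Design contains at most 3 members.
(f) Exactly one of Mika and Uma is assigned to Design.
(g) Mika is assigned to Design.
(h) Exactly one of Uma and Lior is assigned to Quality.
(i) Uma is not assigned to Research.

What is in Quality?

Quality = {Uma}

From (g): Mika ∈ Design.
From (i): Uma ∉ Research.
(a): Eitan ∉ Design.
(d) (exactly one): Farida ∈ Research.
(f) (exactly one): Uma ∉ Design.
Suppose Eitan ∈ Quality: no assignment then satisfies all the clues, so Eitan ∉ Quality.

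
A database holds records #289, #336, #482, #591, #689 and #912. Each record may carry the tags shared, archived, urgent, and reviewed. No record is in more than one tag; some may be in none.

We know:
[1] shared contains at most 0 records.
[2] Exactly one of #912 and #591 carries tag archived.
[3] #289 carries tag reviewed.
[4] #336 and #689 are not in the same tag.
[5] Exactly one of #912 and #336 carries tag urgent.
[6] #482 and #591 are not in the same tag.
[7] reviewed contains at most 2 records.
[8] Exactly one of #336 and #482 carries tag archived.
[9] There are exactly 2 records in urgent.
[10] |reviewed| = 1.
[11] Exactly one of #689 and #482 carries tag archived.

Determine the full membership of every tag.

shared = {}; archived = {#482, #912}; urgent = {#336, #591}; reviewed = {#289}

From (3): #289 ∈ reviewed.
(1): shared already has 0, so the rest are out.
(10): reviewed already has 1, so the rest are out.
Suppose #336 ∈ archived: no assignment then satisfies all the clues, so #336 ∉ archived.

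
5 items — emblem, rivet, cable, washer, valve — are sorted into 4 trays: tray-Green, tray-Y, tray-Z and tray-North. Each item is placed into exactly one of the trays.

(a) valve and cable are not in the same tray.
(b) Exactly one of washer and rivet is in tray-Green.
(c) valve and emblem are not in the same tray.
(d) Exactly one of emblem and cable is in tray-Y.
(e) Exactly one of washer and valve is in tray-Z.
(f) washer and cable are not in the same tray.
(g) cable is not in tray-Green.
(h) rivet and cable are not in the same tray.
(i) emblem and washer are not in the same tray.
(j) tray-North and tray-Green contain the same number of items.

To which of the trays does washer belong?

washer: tray-Green

From (g): cable ∉ tray-Green.
Suppose washer ∉ tray-Green: no assignment then satisfies all the clues, so washer ∈ tray-Green.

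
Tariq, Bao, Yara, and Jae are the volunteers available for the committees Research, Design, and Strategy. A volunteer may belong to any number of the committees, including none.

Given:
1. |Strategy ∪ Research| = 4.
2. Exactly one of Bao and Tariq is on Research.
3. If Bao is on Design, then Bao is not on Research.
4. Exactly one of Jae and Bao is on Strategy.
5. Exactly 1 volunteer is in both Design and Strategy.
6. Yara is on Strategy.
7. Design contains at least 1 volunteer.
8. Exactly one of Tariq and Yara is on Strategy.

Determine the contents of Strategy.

Strategy = {Bao, Yara}

From (6): Yara ∈ Strategy.
(8) (exactly one): Tariq ∉ Strategy.
Suppose Bao ∉ Strategy: no assignment then satisfies all the clues, so Bao ∈ Strategy.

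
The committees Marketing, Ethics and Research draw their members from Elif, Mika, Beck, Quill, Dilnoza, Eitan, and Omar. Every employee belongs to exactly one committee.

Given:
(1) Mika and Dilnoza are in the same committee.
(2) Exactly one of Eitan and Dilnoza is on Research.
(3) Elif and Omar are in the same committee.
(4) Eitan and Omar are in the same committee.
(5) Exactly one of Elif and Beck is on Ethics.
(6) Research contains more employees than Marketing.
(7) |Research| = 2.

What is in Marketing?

Marketing = {Beck}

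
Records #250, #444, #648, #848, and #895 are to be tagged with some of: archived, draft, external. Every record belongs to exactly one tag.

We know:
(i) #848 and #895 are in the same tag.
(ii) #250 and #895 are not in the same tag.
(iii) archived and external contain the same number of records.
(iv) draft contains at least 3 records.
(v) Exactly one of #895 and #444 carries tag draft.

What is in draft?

draft = {#648, #848, #895}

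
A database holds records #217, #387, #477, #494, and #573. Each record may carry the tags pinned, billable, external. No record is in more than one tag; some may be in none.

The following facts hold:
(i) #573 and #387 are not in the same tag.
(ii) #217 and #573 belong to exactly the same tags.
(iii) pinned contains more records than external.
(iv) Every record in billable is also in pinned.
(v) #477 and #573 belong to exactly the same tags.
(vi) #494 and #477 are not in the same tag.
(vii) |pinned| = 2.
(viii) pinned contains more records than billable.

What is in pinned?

pinned = {#387, #494}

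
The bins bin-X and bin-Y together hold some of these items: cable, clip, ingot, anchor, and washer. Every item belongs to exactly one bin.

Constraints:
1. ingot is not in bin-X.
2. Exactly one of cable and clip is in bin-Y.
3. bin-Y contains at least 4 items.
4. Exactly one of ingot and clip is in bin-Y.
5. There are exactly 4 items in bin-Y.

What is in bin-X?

bin-X = {clip}

From (1): ingot ∉ bin-X.
Only one bin left: ingot ∈ bin-Y.
(4) (exactly one): clip ∉ bin-Y.
(5): only 4 candidates remain for bin-Y, so all are in.
Only one bin left: clip ∈ bin-X.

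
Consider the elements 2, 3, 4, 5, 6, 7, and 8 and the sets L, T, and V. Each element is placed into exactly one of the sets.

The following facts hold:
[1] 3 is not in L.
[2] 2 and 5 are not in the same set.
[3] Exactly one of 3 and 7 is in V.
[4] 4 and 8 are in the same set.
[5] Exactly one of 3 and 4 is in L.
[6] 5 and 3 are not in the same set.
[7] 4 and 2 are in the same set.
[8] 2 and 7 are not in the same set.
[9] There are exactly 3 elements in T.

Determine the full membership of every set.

From (1): 3 ∉ L.
(5) (exactly one): 4 ∈ L.
(7): 2 matches 4: 2 ∈ L.
(8): 7 ∉ L.
(2): 5 ∉ L.
(4): 8 matches 4: 8 ∈ L.
Suppose 3 ∈ T: no assignment then satisfies all the clues, so 3 ∉ T.

L = {2, 4, 8}; T = {5, 6, 7}; V = {3}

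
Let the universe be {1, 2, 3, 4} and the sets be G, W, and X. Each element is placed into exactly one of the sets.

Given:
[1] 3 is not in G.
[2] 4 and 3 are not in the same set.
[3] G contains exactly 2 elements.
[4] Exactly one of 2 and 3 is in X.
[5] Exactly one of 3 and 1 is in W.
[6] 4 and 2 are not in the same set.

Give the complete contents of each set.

G = {1, 4}; W = {3}; X = {2}

From (1): 3 ∉ G.
Suppose 1 ∉ G: no assignment then satisfies all the clues, so 1 ∈ G.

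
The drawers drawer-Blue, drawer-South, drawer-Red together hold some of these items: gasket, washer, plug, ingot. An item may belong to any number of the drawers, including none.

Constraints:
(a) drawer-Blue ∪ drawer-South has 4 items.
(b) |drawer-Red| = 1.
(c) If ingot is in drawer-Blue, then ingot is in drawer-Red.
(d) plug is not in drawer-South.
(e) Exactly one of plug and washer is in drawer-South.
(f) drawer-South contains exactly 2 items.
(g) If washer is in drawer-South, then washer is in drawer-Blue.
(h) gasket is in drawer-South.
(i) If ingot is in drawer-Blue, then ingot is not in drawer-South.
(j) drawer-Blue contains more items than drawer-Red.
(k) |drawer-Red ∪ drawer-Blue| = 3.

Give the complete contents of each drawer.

drawer-Blue = {ingot, plug, washer}; drawer-South = {gasket, washer}; drawer-Red = {ingot}

From (d): plug ∉ drawer-South.
From (h): gasket ∈ drawer-South.
(e) (exactly one): washer ∈ drawer-South.
(f): drawer-South already has 2, so the rest are out.
(g): washer ∈ drawer-Blue.
Suppose gasket ∈ drawer-Blue: no assignment then satisfies all the clues, so gasket ∉ drawer-Blue.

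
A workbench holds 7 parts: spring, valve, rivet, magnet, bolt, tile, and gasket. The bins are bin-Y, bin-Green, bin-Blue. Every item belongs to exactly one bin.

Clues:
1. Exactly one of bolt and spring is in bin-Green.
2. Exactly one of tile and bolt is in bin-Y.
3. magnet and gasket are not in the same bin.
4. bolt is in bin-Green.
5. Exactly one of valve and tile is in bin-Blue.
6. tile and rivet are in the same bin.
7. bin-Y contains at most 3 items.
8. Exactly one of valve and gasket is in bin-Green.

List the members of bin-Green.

From (4): bolt ∈ bin-Green.
(1) (exactly one): spring ∉ bin-Green.
(2) (exactly one): tile ∈ bin-Y.
(5) (exactly one): valve ∈ bin-Blue.
(6): rivet matches tile: rivet ∈ bin-Y.
(8) (exactly one): gasket ∈ bin-Green.
(3): magnet ∉ bin-Green.

bin-Green = {bolt, gasket}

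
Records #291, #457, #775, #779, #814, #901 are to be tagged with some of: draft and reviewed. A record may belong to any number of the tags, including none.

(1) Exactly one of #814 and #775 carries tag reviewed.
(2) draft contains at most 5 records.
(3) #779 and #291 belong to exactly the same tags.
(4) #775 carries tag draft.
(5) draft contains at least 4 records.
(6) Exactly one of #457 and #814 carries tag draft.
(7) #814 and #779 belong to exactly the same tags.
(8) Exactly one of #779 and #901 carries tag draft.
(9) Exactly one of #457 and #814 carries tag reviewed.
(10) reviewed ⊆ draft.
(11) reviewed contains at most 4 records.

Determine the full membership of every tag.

draft = {#291, #775, #779, #814}; reviewed = {#291, #779, #814}

From (4): #775 ∈ draft.
Suppose #291 ∉ draft: no assignment then satisfies all the clues, so #291 ∈ draft.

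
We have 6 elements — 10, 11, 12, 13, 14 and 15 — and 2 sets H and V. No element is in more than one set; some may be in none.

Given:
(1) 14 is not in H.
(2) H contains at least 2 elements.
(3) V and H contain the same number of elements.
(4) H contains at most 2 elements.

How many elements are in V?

2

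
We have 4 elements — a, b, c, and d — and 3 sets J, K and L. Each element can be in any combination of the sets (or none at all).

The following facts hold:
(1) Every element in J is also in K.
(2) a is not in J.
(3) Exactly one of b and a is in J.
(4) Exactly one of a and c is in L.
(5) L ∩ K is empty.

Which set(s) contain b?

From (2): a ∉ J.
(3) (exactly one): b ∈ J.
(1) with b ∈ J: b ∈ K.
(5) (disjoint): b ∉ L.

b: J, K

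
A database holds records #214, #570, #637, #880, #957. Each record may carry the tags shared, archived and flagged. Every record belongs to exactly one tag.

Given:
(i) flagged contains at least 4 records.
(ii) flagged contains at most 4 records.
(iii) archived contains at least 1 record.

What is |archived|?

1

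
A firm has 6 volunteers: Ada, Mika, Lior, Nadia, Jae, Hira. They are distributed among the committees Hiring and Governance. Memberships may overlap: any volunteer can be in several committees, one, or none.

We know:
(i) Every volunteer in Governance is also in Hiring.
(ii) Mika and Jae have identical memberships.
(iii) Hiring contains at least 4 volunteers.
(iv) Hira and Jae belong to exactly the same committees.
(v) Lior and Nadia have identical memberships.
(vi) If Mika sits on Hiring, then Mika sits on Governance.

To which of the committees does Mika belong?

Mika: Governance, Hiring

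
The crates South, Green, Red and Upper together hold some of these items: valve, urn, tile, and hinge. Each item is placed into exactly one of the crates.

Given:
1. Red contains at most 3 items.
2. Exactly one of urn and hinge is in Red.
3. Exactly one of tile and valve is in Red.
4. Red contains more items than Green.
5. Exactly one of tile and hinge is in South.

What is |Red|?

2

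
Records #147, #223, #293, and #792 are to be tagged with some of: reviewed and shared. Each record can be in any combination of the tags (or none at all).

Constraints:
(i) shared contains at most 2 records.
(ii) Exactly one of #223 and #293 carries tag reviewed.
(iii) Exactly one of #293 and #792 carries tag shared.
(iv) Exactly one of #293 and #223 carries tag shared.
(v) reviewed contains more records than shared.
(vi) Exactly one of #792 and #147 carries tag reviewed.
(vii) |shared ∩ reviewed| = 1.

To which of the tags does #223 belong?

#223: none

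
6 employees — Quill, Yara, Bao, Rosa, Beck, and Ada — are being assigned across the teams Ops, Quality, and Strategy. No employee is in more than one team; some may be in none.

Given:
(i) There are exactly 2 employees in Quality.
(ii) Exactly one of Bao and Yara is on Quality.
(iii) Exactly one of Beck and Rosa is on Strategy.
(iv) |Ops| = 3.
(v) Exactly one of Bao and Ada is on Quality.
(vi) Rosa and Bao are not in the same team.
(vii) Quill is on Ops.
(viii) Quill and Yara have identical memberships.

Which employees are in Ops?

Ops = {Ada, Quill, Yara}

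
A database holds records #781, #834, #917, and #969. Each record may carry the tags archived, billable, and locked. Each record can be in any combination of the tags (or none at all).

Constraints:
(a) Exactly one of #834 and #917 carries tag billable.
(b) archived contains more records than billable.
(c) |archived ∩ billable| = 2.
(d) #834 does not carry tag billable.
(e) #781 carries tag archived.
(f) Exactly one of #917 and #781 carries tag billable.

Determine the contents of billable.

billable = {#917, #969}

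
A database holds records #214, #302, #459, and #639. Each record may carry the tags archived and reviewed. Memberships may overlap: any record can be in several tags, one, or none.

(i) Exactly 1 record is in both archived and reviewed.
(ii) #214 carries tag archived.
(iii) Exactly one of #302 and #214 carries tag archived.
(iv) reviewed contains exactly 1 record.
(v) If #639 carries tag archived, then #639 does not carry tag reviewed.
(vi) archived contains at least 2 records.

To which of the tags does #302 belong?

#302: none

From (ii): #214 ∈ archived.
(iii) (exactly one): #302 ∉ archived.
Suppose #302 ∈ reviewed: no assignment then satisfies all the clues, so #302 ∉ reviewed.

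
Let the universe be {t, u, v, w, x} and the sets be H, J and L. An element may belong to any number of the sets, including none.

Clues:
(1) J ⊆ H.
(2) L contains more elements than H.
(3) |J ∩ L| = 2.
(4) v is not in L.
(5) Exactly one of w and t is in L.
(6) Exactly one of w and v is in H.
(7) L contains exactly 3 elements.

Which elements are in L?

L = {u, w, x}

From (4): v ∉ L.
Suppose t ∈ L: no assignment then satisfies all the clues, so t ∉ L.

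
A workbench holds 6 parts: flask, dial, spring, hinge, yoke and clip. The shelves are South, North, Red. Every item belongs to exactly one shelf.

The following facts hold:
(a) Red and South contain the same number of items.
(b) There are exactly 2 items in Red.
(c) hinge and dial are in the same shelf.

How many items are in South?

2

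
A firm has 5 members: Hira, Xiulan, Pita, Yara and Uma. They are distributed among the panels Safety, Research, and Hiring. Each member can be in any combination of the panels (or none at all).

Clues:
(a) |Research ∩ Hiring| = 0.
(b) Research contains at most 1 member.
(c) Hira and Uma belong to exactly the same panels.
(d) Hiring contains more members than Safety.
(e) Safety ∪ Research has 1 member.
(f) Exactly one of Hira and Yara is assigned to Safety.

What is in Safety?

Safety = {Yara}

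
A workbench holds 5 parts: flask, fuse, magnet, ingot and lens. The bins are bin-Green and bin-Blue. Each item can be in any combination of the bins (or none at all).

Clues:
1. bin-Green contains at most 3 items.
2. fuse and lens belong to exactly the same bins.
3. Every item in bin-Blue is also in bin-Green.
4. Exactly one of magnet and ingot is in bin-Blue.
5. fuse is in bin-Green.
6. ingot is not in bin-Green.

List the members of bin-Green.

bin-Green = {fuse, lens, magnet}

From (5): fuse ∈ bin-Green.
From (6): ingot ∉ bin-Green.
(2): lens matches fuse: lens ∈ bin-Green.
(3) contrapositive: ingot ∉ bin-Blue.
(4) (exactly one): magnet ∈ bin-Blue.
(3) with magnet ∈ bin-Blue: magnet ∈ bin-Green.
(1): bin-Green already has 3, so the rest are out.
(3) contrapositive: flask ∉ bin-Blue.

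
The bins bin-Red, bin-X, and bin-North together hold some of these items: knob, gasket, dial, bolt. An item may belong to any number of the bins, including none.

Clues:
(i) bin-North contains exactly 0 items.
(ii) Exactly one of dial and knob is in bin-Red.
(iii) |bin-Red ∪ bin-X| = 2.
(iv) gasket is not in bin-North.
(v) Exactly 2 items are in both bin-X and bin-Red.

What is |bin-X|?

2

From (iv): gasket ∉ bin-North.
(i): bin-North already has 0, so the rest are out.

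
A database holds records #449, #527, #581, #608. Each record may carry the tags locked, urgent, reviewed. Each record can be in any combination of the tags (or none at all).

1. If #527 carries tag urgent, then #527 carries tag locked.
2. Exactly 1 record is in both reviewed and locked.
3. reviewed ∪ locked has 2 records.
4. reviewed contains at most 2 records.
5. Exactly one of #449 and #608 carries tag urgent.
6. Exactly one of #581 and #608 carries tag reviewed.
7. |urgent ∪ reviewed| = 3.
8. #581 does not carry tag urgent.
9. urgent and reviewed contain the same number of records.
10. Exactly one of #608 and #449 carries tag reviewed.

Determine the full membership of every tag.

locked = {#527}; urgent = {#449, #527}; reviewed = {#527, #608}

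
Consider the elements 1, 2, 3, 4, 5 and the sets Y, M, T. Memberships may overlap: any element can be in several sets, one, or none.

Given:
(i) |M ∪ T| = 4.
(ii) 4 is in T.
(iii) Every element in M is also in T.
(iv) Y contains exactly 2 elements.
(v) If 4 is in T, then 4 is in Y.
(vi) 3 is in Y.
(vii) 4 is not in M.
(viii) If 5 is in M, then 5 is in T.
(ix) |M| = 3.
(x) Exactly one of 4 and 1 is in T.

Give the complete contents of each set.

Y = {3, 4}; M = {2, 3, 5}; T = {2, 3, 4, 5}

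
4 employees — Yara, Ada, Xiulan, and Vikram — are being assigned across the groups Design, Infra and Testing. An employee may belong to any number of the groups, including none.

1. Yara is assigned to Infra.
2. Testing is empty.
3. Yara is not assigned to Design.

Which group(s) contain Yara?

From (1): Yara ∈ Infra.
From (3): Yara ∉ Design.
(2): Testing already has 0, so the rest are out.

Yara: Infra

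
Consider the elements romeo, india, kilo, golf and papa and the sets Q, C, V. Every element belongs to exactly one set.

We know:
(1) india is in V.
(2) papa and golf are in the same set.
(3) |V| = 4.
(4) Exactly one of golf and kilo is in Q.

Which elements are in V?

From (1): india ∈ V.
Suppose romeo ∉ V: no assignment then satisfies all the clues, so romeo ∈ V.

V = {golf, india, papa, romeo}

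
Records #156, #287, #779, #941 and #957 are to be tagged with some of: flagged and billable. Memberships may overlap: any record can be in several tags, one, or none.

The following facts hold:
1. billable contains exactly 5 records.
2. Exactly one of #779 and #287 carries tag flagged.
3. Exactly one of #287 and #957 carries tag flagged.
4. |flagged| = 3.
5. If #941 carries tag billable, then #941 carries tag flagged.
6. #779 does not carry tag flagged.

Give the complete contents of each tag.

From (6): #779 ∉ flagged.
(1): only 5 candidates remain for billable, so all are in.
(2) (exactly one): #287 ∈ flagged.
(3) (exactly one): #957 ∉ flagged.
(4): only 3 candidates remain for flagged, so all are in.

flagged = {#156, #287, #941}; billable = {#156, #287, #779, #941, #957}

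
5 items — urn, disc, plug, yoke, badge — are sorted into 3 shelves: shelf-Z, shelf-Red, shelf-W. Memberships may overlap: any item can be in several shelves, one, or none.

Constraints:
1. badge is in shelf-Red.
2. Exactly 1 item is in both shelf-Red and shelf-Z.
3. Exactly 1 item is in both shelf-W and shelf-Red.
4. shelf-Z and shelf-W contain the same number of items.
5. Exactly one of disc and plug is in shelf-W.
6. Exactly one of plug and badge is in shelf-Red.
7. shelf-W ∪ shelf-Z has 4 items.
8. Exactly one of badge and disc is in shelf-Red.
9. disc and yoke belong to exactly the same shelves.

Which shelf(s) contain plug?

plug: none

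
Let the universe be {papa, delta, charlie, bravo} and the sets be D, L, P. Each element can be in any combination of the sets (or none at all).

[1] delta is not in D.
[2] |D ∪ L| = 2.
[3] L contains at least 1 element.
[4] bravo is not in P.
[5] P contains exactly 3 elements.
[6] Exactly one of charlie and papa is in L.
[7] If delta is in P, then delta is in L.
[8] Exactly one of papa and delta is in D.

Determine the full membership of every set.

D = {papa}; L = {delta, papa}; P = {charlie, delta, papa}

From (1): delta ∉ D.
From (4): bravo ∉ P.
(5): only 3 candidates remain for P, so all are in.
(7): delta ∈ L.
(8) (exactly one): papa ∈ D.
Suppose papa ∉ L: no assignment then satisfies all the clues, so papa ∈ L.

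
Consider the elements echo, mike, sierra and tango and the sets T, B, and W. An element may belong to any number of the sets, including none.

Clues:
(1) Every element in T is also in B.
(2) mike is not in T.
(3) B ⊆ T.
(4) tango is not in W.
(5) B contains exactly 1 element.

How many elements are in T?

1

From (2): mike ∉ T.
From (4): tango ∉ W.
(3) contrapositive: mike ∉ B.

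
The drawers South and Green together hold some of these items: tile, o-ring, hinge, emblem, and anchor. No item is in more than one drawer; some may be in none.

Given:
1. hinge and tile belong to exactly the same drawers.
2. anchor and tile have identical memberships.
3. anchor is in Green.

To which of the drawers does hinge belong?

From (3): anchor ∈ Green.
(2): tile matches anchor: tile ∉ South.
(2): tile matches anchor: tile ∈ Green.
(1): hinge matches tile: hinge ∉ South.
(1): hinge matches tile: hinge ∈ Green.

hinge: Green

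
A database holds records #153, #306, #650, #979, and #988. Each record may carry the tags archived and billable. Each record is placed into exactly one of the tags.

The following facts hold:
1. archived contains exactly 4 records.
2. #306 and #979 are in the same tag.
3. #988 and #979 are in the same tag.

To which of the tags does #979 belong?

#979: archived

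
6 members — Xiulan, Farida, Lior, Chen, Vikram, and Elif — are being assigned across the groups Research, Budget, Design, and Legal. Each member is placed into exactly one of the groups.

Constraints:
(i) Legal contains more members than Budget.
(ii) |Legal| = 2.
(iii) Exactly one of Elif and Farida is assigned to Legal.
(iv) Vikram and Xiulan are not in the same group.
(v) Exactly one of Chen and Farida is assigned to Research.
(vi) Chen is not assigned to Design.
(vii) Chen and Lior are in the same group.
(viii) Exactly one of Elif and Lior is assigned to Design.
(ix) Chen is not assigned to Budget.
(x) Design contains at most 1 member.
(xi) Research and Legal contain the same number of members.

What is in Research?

Research = {Chen, Lior}

From (vi): Chen ∉ Design.
From (ix): Chen ∉ Budget.
(vii): Lior matches Chen: Lior ∉ Budget.
(vii): Lior matches Chen: Lior ∉ Design.
(viii) (exactly one): Elif ∈ Design.
(x): Design already has 1, so the rest are out.
(iii) (exactly one): Farida ∈ Legal.
(v) (exactly one): Chen ∈ Research.
(vii): Lior matches Chen: Lior ∈ Research.
Suppose Xiulan ∈ Research: no assignment then satisfies all the clues, so Xiulan ∉ Research.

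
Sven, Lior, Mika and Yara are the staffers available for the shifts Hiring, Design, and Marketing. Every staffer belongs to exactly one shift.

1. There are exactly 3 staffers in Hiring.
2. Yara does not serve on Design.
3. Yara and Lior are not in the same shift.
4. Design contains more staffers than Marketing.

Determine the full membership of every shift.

Hiring = {Mika, Sven, Yara}; Design = {Lior}; Marketing = {}

From (2): Yara ∉ Design.
Suppose Sven ∉ Hiring: no assignment then satisfies all the clues, so Sven ∈ Hiring.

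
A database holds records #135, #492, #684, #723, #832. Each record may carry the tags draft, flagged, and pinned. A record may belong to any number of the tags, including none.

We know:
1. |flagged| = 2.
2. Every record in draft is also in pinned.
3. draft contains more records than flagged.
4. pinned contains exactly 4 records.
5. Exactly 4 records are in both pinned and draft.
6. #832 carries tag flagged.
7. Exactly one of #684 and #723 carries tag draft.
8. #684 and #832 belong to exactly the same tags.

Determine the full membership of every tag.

draft = {#135, #492, #684, #832}; flagged = {#684, #832}; pinned = {#135, #492, #684, #832}

From (6): #832 ∈ flagged.
(8): #684 matches #832: #684 ∈ flagged.
(1): flagged already has 2, so the rest are out.
Suppose #135 ∉ draft: no assignment then satisfies all the clues, so #135 ∈ draft.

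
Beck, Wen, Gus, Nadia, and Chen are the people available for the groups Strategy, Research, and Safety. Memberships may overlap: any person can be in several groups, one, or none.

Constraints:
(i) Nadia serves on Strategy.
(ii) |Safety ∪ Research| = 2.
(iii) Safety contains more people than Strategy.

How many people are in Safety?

2

From (i): Nadia ∈ Strategy.
Suppose Beck ∈ Strategy: no assignment then satisfies all the clues, so Beck ∉ Strategy.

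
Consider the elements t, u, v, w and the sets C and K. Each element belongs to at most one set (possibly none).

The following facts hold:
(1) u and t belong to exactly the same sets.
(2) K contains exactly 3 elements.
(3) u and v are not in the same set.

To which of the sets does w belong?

w: K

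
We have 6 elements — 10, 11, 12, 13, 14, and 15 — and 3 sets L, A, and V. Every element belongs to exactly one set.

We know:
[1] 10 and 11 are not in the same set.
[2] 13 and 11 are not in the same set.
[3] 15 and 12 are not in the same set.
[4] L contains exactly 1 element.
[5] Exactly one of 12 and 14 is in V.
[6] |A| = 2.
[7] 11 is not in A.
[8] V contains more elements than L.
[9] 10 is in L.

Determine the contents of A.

A = {12, 13}

From (7): 11 ∉ A.
From (9): 10 ∈ L.
(1): 11 ∉ L.
(4): L already has 1, so the rest are out.
Only one set left: 11 ∈ V.
(2): 13 ∉ V.
Only one set left: 13 ∈ A.
Suppose 12 ∉ A: no assignment then satisfies all the clues, so 12 ∈ A.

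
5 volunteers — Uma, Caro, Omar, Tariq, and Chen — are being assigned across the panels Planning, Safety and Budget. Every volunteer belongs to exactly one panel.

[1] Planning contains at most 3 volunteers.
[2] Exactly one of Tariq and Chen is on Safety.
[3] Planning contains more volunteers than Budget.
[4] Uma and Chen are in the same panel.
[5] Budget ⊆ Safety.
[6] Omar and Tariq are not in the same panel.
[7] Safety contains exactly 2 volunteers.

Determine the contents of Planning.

Planning = {Chen, Omar, Uma}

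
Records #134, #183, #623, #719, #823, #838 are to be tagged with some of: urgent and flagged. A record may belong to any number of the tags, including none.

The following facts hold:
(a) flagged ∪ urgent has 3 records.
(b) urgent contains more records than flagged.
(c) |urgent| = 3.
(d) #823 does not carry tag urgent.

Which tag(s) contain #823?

From (d): #823 ∉ urgent.
Suppose #823 ∈ flagged: no assignment then satisfies all the clues, so #823 ∉ flagged.

#823: none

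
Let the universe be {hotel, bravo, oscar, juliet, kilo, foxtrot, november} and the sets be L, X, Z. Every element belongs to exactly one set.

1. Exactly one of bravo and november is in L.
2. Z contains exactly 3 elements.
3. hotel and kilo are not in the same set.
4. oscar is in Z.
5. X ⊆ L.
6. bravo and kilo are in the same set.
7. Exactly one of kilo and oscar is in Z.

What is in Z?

From (4): oscar ∈ Z.
(7) (exactly one): kilo ∉ Z.
(6): bravo matches kilo: bravo ∉ Z.
Suppose hotel ∉ Z: no assignment then satisfies all the clues, so hotel ∈ Z.

Z = {hotel, november, oscar}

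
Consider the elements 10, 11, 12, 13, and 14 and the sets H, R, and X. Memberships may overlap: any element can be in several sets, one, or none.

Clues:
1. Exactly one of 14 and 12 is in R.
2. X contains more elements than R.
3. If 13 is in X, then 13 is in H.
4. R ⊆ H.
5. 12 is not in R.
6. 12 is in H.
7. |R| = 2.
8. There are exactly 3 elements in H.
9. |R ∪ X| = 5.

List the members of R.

R = {13, 14}

From (5): 12 ∉ R.
From (6): 12 ∈ H.
(1) (exactly one): 14 ∈ R.
(4) with 14 ∈ R: 14 ∈ H.
Suppose 10 ∈ R: no assignment then satisfies all the clues, so 10 ∉ R.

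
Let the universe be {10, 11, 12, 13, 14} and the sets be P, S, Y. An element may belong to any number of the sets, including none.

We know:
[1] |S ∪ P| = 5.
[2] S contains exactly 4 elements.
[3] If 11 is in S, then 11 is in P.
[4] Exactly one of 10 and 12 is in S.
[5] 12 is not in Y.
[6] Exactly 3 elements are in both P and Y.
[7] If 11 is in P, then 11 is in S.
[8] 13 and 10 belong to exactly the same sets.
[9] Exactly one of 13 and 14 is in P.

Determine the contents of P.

P = {10, 11, 12, 13}

From (5): 12 ∉ Y.
Suppose 10 ∉ P: no assignment then satisfies all the clues, so 10 ∈ P.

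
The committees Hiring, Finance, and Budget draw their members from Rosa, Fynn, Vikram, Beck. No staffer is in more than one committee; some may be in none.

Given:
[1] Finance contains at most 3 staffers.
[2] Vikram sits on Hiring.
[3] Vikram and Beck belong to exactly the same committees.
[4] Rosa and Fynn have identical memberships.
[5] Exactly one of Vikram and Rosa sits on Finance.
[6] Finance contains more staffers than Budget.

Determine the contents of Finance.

Finance = {Fynn, Rosa}

From (2): Vikram ∈ Hiring.
(3): Beck matches Vikram: Beck ∈ Hiring.
(5) (exactly one): Rosa ∈ Finance.
(4): Fynn matches Rosa: Fynn ∉ Hiring.
(4): Fynn matches Rosa: Fynn ∈ Finance.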